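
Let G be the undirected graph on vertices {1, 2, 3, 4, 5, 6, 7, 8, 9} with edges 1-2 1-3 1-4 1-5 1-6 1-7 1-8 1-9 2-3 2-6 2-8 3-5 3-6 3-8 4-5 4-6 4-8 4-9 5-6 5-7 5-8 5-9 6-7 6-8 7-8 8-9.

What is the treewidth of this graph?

A width-4 tree decomposition is:
Bags: B1 = {1, 3, 5, 6, 8}  B2 = {1, 4, 5, 6, 8}  B3 = {1, 2, 3, 6, 8}  B4 = {1, 4, 5, 8, 9}  B5 = {1, 5, 6, 7, 8}
Tree: B1–B2, B1–B3, B2–B4, B1–B5
The largest bag has 5 vertices, giving width 4; this decomposition certifies tw(G) ≤ 4. Conversely, {1, 2, 3, 6, 8} is a clique of size 5, and the vertices of any clique must share a bag in every tree decomposition; so some bag has ≥ 5 vertices and tw(G) ≥ 4. Hence tw(G) = 4 exactly.

4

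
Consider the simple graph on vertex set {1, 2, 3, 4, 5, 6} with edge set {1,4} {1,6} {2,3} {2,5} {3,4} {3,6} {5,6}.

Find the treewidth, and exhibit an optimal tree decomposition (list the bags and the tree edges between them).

Treewidth 2.
Bags: B1 = {1, 3, 4}  B2 = {1, 3, 6}  B3 = {2, 3, 6}  B4 = {2, 5, 6}
Tree: B1–B2, B2–B3, B3–B4

Each bag holds 3 vertices, so the decomposition has width 2, which upper-bounds the treewidth. The edges 4–1–6–3–4 form a cycle, so G is not a tree and its treewidth is at least 2. Hence tw(G) = 2 exactly.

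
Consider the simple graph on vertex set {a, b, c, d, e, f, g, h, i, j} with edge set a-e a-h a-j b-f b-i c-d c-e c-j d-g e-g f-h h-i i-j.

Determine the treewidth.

A width-2 tree decomposition is:
Bags: B1 = {c, d, g}  B2 = {c, e, g}  B3 = {c, e, j}  B4 = {a, e, j}  B5 = {a, i, j}  B6 = {a, h, i}  B7 = {b, h, i}  B8 = {b, f, h}
Tree: B1–B2, B2–B3, B3–B4, B4–B5, B5–B6, B6–B7, B7–B8
Each bag holds 3 vertices, so the decomposition has width 2, which upper-bounds the treewidth. The edges d–g–e–c–d form a cycle, so G is not a tree and its treewidth is at least 2. Combining the bounds, tw(G) = 2.

2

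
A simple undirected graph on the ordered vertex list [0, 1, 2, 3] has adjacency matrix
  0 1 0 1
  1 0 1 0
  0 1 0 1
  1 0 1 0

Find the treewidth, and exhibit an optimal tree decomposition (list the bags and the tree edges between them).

Treewidth 2.
Bags: B1 = {1, 2, 3}  B2 = {0, 1, 3}
Tree: B1–B2

The largest bag has 3 vertices, giving width 2; this decomposition certifies tw(G) ≤ 2. Since 1–2–3–0–1 is a cycle in G, G is not acyclic. Forests are exactly the graphs of treewidth ≤ 1, so tw(G) ≥ 2. Hence tw(G) = 2 exactly.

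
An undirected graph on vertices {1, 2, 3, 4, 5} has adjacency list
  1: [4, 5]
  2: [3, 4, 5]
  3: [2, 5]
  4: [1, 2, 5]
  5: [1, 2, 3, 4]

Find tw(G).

2

A width-2 tree decomposition is:
Bags: B1 = {2, 3, 5}  B2 = {2, 4, 5}  B3 = {1, 4, 5}
Tree: B1–B2, B2–B3
Each bag holds 3 vertices, so the decomposition has width 2, which upper-bounds the treewidth. For the lower bound, the 3 vertices {1, 4, 5} are pairwise adjacent, and any tree decomposition puts a clique entirely inside one bag — forcing width ≥ 2. Combining the bounds, tw(G) = 2.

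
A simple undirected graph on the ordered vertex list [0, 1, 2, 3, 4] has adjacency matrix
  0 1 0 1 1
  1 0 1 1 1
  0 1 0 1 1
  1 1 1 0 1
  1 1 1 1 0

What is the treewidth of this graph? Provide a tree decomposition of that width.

Treewidth 3.
Bags: B1 = {1, 2, 3, 4}  B2 = {0, 1, 3, 4}
Tree: B1–B2

Each bag holds 4 vertices, so the decomposition has width 3, which upper-bounds the treewidth. For the lower bound, the 4 vertices {0, 1, 3, 4} are pairwise adjacent, and any tree decomposition puts a clique entirely inside one bag — forcing width ≥ 3. The upper and lower bounds meet at 3, so that is the treewidth.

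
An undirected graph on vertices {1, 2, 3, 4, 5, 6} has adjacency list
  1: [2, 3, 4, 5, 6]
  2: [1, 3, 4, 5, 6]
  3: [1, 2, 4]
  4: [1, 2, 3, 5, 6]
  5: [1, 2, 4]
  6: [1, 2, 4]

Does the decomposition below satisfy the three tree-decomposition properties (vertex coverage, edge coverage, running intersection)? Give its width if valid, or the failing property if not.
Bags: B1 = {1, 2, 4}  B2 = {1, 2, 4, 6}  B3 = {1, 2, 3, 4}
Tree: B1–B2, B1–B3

A tree decomposition must satisfy three properties: every vertex lies in some bag; for every edge, both endpoints lie together in some bag; and for every vertex, the bags containing it form a connected subtree. Here vertex 5 appears in no bag, so the decomposition is invalid.

No — vertex 5 appears in no bag.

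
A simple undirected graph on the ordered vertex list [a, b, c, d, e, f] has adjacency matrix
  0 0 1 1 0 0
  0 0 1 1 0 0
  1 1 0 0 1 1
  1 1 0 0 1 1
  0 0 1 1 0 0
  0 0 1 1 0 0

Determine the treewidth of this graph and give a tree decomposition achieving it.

Treewidth 2.
One such decomposition:
Bags: B1 = {b, c, d}  B2 = {c, d, f}  B3 = {a, c, d}  B4 = {c, d, e}
Tree: B1–B2, B2–B3, B3–B4

Each bag holds 3 vertices, so the decomposition has width 2, which upper-bounds the treewidth. For the lower bound, G contains the cycle c–b–d–f–c, so G is not a forest; only forests have treewidth ≤ 1, hence tw(G) ≥ 2. Therefore the treewidth is 2.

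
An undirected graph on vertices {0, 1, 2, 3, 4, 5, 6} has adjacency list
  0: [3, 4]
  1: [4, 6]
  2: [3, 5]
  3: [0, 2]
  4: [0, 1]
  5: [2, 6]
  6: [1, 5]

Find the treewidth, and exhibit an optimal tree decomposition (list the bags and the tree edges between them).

Treewidth 2.
One such decomposition:
Bags: B1 = {0, 2, 3}  B2 = {0, 2, 5}  B3 = {0, 5, 6}  B4 = {0, 1, 6}  B5 = {0, 1, 4}
Tree: B1–B2, B2–B3, B3–B4, B4–B5

Every bag has size at most 3, so the width is 3 − 1 = 2 and tw(G) ≤ 2. Since 0–3–2–5–6–1–4–0 is a cycle in G, G is not acyclic. Forests are exactly the graphs of treewidth ≤ 1, so tw(G) ≥ 2. Combining the bounds, tw(G) = 2.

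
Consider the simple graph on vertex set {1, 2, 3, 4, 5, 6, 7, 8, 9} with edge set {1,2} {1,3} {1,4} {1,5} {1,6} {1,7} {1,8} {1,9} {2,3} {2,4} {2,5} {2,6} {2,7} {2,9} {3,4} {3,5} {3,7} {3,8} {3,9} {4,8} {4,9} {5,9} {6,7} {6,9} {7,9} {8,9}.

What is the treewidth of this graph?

4

A width-4 tree decomposition is:
Bags: B1 = {1, 2, 3, 7, 9}  B2 = {1, 2, 6, 7, 9}  B3 = {1, 2, 3, 4, 9}  B4 = {1, 2, 3, 5, 9}  B5 = {1, 3, 4, 8, 9}
Tree: B1–B2, B1–B3, B1–B4, B3–B5
Each bag holds 5 vertices, so the decomposition has width 4, which upper-bounds the treewidth. On the other hand G contains the 5-clique {1, 3, 4, 8, 9}. A clique must lie in a single bag of any decomposition, so no decomposition can have width below 4. Hence tw(G) = 4 exactly.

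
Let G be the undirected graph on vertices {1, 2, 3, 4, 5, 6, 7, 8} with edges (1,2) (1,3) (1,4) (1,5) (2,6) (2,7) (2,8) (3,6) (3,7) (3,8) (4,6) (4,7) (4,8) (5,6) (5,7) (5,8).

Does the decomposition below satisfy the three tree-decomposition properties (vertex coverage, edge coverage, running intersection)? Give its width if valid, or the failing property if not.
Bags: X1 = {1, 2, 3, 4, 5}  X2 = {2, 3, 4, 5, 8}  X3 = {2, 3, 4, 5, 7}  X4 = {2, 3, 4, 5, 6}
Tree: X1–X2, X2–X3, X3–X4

Checking the three conditions: (i) the bags cover all of {1, 2, 3, 4, 5, 6, 7, 8}; (ii) for each edge, some bag contains both endpoints; (iii) the bags containing any fixed vertex form a subtree. All hold, so the decomposition is valid with width 5 − 1 = 4.

Yes; width 4.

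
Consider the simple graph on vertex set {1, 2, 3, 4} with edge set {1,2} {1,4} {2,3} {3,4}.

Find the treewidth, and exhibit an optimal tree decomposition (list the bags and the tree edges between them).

Each bag holds 3 vertices, so the decomposition has width 2, which upper-bounds the treewidth. For the lower bound, G contains the cycle 4–1–2–3–4, so G is not a forest; only forests have treewidth ≤ 1, hence tw(G) ≥ 2. Therefore the treewidth is 2.

Treewidth 2.
One optimal decomposition is:
Bags: B1 = {1, 2, 4}  B2 = {2, 3, 4}
Tree: B1–B2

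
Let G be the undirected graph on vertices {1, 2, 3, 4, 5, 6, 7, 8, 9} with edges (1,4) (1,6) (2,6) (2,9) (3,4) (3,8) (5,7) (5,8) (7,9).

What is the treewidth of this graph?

2

A width-2 tree decomposition is:
Bags: B1 = {2, 7, 9}  B2 = {2, 6, 7}  B3 = {1, 6, 7}  B4 = {1, 4, 7}  B5 = {3, 4, 7}  B6 = {3, 7, 8}  B7 = {5, 7, 8}
Tree: B1–B2, B2–B3, B3–B4, B4–B5, B5–B6, B6–B7
Each bag holds 3 vertices, so the decomposition has width 2, which upper-bounds the treewidth. Since 7–9–2–6–1–4–3–8–5–7 is a cycle in G, G is not acyclic. Forests are exactly the graphs of treewidth ≤ 1, so tw(G) ≥ 2. The upper and lower bounds meet at 2, so that is the treewidth.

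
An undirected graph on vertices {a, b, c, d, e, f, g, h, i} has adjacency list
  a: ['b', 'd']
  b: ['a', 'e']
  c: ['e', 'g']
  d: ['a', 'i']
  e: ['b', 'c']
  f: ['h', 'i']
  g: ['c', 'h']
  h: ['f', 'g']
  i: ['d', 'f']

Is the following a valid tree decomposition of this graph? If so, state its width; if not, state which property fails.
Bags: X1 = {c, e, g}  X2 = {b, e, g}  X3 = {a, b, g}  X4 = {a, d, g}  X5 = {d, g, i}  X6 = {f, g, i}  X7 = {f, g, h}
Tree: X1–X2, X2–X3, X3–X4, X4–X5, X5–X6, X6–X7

Every vertex of G appears in some bag (union = {a, b, c, d, e, f, g, h, i}); every edge is covered by a bag; and for each vertex v the set of bags containing v is connected in the bag tree. The decomposition is therefore valid. The largest bag has 3 vertices, so the width is 2.

Yes; width 2.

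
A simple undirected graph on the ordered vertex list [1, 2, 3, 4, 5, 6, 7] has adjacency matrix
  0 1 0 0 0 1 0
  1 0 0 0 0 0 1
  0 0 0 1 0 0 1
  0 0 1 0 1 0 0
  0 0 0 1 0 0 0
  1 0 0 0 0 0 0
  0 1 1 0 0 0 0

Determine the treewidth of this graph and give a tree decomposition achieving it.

Treewidth 1.
Bags: B1 = {4, 5}  B2 = {3, 4}  B3 = {3, 7}  B4 = {2, 7}  B5 = {1, 2}  B6 = {1, 6}
Tree: B1–B2, B2–B3, B3–B4, B4–B5, B5–B6

Every bag has size at most 2, so the width is 2 − 1 = 1 and tw(G) ≤ 1. Since G has at least one edge (e.g. 5–4), it is not an edgeless graph, so tw(G) ≥ 1. Therefore the treewidth is 1.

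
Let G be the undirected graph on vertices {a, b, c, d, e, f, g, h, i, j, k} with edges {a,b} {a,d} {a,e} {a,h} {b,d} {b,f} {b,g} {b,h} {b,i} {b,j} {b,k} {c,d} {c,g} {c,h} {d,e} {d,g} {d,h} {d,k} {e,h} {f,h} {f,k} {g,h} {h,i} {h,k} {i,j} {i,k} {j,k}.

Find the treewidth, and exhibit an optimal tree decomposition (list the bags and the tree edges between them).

Every bag has size at most 4, so the width is 4 − 1 = 3 and tw(G) ≤ 3. For the lower bound, the 4 vertices {b, i, j, k} are pairwise adjacent, and any tree decomposition puts a clique entirely inside one bag — forcing width ≥ 3. Therefore the treewidth is 3.

Treewidth 3.
One optimal decomposition is:
Bags: B1 = {a, d, e, h}  B2 = {a, b, d, h}  B3 = {b, d, h, k}  B4 = {b, f, h, k}  B5 = {b, d, g, h}  B6 = {b, h, i, k}  B7 = {b, i, j, k}  B8 = {c, d, g, h}
Tree: B1–B2, B2–B3, B3–B4, B2–B5, B3–B6, B6–B7, B5–B8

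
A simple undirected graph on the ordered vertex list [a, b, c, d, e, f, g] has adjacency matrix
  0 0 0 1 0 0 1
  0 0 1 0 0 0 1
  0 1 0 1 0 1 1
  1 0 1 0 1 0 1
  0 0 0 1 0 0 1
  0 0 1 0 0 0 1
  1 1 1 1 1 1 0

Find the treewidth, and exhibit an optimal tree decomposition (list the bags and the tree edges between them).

The largest bag has 3 vertices, giving width 2; this decomposition certifies tw(G) ≤ 2. Conversely, {d, e, g} is a clique of size 3, and the vertices of any clique must share a bag in every tree decomposition; so some bag has ≥ 3 vertices and tw(G) ≥ 2. Therefore the treewidth is 2.

Treewidth 2.
Bags: B1 = {c, f, g}  B2 = {b, c, g}  B3 = {c, d, g}  B4 = {a, d, g}  B5 = {d, e, g}
Tree: B1–B2, B1–B3, B3–B4, B3–B5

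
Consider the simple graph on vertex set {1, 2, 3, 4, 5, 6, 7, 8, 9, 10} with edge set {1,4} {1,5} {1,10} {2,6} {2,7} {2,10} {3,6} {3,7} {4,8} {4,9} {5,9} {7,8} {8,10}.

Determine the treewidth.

A width-2 tree decomposition is:
Bags: B1 = {4, 5, 9}  B2 = {1, 4, 5}  B3 = {1, 4, 8}  B4 = {1, 8, 10}  B5 = {7, 8, 10}  B6 = {2, 7, 10}  B7 = {2, 3, 7}  B8 = {2, 3, 6}
Tree: B1–B2, B2–B3, B3–B4, B4–B5, B5–B6, B6–B7, B7–B8
Every bag has size at most 3, so the width is 3 − 1 = 2 and tw(G) ≤ 2. The edges 9–5–1–4–9 form a cycle, so G is not a tree and its treewidth is at least 2. Hence tw(G) = 2 exactly.

2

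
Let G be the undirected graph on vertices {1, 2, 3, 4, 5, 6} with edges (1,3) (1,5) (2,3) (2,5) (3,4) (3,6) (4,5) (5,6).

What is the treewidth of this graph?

A width-2 tree decomposition is:
Bags: B1 = {1, 3, 5}  B2 = {3, 5, 6}  B3 = {3, 4, 5}  B4 = {2, 3, 5}
Tree: B1–B2, B2–B3, B3–B4
Every bag has size at most 3, so the width is 3 − 1 = 2 and tw(G) ≤ 2. Since 1–3–6–5–1 is a cycle in G, G is not acyclic. Forests are exactly the graphs of treewidth ≤ 1, so tw(G) ≥ 2. Combining the bounds, tw(G) = 2.

2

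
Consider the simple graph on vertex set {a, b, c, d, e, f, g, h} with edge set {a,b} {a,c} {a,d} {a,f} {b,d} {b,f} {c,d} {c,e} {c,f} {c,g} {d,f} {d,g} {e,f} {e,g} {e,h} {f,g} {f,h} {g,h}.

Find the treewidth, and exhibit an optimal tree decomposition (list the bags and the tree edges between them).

The largest bag has 4 vertices, giving width 3; this decomposition certifies tw(G) ≤ 3. Conversely, {c, d, f, g} is a clique of size 4, and the vertices of any clique must share a bag in every tree decomposition; so some bag has ≥ 4 vertices and tw(G) ≥ 3. Therefore the treewidth is 3.

Treewidth 3.
One optimal decomposition is:
Bags: B1 = {a, b, d, f}  B2 = {a, c, d, f}  B3 = {c, d, f, g}  B4 = {c, e, f, g}  B5 = {e, f, g, h}
Tree: B1–B2, B2–B3, B3–B4, B4–B5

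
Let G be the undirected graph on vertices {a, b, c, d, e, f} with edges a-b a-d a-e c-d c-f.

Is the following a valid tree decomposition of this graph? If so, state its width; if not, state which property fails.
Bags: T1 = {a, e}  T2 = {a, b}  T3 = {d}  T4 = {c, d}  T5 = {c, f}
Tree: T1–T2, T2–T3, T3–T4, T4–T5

A tree decomposition must satisfy three properties: every vertex lies in some bag; for every edge, both endpoints lie together in some bag; and for every vertex, the bags containing it form a connected subtree. Here edge (a,d) lies in no bag, so the decomposition is invalid.

No — edge (a,d) lies in no bag.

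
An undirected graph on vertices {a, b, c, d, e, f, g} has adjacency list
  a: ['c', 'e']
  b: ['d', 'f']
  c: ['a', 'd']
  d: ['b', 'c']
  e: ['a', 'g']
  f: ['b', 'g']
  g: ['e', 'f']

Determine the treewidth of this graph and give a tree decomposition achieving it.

Every bag has size at most 3, so the width is 3 − 1 = 2 and tw(G) ≤ 2. Since g–e–a–c–d–b–f–g is a cycle in G, G is not acyclic. Forests are exactly the graphs of treewidth ≤ 1, so tw(G) ≥ 2. Combining the bounds, tw(G) = 2.

Treewidth 2.
One such decomposition:
Bags: B1 = {a, e, g}  B2 = {a, c, g}  B3 = {c, d, g}  B4 = {b, d, g}  B5 = {b, f, g}
Tree: B1–B2, B2–B3, B3–B4, B4–B5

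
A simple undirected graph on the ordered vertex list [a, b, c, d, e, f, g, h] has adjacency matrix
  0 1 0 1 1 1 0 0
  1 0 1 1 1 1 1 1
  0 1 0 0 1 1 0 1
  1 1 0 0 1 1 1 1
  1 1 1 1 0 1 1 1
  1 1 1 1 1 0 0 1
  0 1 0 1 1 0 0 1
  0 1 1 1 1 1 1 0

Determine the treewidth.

4

A width-4 tree decomposition is:
Bags: B1 = {b, d, e, f, h}  B2 = {a, b, d, e, f}  B3 = {b, c, e, f, h}  B4 = {b, d, e, g, h}
Tree: B1–B2, B1–B3, B1–B4
The largest bag has 5 vertices, giving width 4; this decomposition certifies tw(G) ≤ 4. For the lower bound, the 5 vertices {b, d, e, g, h} are pairwise adjacent, and any tree decomposition puts a clique entirely inside one bag — forcing width ≥ 4. The upper and lower bounds meet at 4, so that is the treewidth.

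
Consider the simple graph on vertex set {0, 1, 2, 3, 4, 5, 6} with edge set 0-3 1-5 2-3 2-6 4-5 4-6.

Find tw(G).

1

A width-1 tree decomposition is:
Bags: B1 = {0, 3}  B2 = {2, 3}  B3 = {2, 6}  B4 = {4, 6}  B5 = {4, 5}  B6 = {1, 5}
Tree: B1–B2, B2–B3, B3–B4, B4–B5, B5–B6
Each bag holds 2 vertices, so the decomposition has width 1, which upper-bounds the treewidth. G has an edge, so its treewidth is at least 1. The upper and lower bounds meet at 1, so that is the treewidth.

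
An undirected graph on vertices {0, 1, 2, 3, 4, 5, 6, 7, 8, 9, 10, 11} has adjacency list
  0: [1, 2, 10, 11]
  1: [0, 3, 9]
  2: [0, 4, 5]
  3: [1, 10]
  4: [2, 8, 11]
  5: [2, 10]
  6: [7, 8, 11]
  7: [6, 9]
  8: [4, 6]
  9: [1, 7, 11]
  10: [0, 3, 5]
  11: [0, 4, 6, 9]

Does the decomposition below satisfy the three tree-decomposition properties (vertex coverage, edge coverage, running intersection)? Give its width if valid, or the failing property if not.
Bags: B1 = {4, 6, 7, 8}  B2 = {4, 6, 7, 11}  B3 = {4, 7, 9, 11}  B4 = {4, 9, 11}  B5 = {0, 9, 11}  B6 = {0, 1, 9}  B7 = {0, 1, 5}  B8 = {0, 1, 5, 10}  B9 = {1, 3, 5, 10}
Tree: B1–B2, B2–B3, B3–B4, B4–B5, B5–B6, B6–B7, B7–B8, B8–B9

No — vertex 2 appears in no bag.

A tree decomposition must satisfy three properties: every vertex lies in some bag; for every edge, both endpoints lie together in some bag; and for every vertex, the bags containing it form a connected subtree. Here vertex 2 appears in no bag, so the decomposition is invalid.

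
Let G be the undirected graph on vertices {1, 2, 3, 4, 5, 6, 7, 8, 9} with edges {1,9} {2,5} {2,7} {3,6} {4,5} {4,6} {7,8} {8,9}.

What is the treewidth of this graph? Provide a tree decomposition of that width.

Every bag has size at most 2, so the width is 2 − 1 = 1 and tw(G) ≤ 1. Any graph with an edge has treewidth ≥ 1, and G has the edge 3–6. Combining the bounds, tw(G) = 1.

Treewidth 1.
One optimal decomposition is:
Bags: B1 = {3, 6}  B2 = {4, 6}  B3 = {4, 5}  B4 = {2, 5}  B5 = {2, 7}  B6 = {7, 8}  B7 = {8, 9}  B8 = {1, 9}
Tree: B1–B2, B2–B3, B3–B4, B4–B5, B5–B6, B6–B7, B7–B8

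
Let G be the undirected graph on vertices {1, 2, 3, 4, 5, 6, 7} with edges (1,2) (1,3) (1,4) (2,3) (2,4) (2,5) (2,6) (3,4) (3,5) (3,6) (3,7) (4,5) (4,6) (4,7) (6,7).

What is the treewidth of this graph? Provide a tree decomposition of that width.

Each bag holds 4 vertices, so the decomposition has width 3, which upper-bounds the treewidth. On the other hand G contains the 4-clique {1, 2, 3, 4}. A clique must lie in a single bag of any decomposition, so no decomposition can have width below 3. Therefore the treewidth is 3.

Treewidth 3.
One such decomposition:
Bags: B1 = {2, 3, 4, 6}  B2 = {2, 3, 4, 5}  B3 = {3, 4, 6, 7}  B4 = {1, 2, 3, 4}
Tree: B1–B2, B1–B3, B2–B4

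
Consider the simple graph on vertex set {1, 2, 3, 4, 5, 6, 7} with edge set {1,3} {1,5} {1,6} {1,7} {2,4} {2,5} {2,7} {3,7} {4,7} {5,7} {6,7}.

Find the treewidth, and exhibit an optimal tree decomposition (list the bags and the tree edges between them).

Treewidth 2.
One optimal decomposition is:
Bags: B1 = {1, 3, 7}  B2 = {1, 6, 7}  B3 = {1, 5, 7}  B4 = {2, 5, 7}  B5 = {2, 4, 7}
Tree: B1–B2, B1–B3, B3–B4, B4–B5

Each bag holds 3 vertices, so the decomposition has width 2, which upper-bounds the treewidth. Conversely, {1, 3, 7} is a clique of size 3, and the vertices of any clique must share a bag in every tree decomposition; so some bag has ≥ 3 vertices and tw(G) ≥ 2. The upper and lower bounds meet at 2, so that is the treewidth.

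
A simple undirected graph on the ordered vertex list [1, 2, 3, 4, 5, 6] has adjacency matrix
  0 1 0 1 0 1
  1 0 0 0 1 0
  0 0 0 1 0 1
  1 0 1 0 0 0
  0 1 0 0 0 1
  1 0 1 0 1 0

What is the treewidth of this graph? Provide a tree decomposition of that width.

Every bag has size at most 3, so the width is 3 − 1 = 2 and tw(G) ≤ 2. Since 4–3–6–1–4 is a cycle in G, G is not acyclic. Forests are exactly the graphs of treewidth ≤ 1, so tw(G) ≥ 2. Therefore the treewidth is 2.

Treewidth 2.
Bags: B1 = {1, 3, 4}  B2 = {1, 3, 6}  B3 = {1, 2, 6}  B4 = {2, 5, 6}
Tree: B1–B2, B2–B3, B3–B4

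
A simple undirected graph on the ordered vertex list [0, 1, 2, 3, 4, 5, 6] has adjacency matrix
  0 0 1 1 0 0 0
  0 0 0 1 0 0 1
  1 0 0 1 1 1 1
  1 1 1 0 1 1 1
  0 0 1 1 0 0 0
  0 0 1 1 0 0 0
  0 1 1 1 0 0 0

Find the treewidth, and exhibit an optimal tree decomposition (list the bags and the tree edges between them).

Each bag holds 3 vertices, so the decomposition has width 2, which upper-bounds the treewidth. For the lower bound, the 3 vertices {1, 3, 6} are pairwise adjacent, and any tree decomposition puts a clique entirely inside one bag — forcing width ≥ 2. The upper and lower bounds meet at 2, so that is the treewidth.

Treewidth 2.
One such decomposition:
Bags: B1 = {0, 2, 3}  B2 = {2, 3, 4}  B3 = {2, 3, 5}  B4 = {2, 3, 6}  B5 = {1, 3, 6}
Tree: B1–B2, B2–B3, B3–B4, B4–B5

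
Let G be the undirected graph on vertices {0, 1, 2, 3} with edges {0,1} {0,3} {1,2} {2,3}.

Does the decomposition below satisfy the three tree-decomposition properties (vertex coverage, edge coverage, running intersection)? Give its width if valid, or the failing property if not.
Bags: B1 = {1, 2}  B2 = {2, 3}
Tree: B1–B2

A tree decomposition must satisfy three properties: every vertex lies in some bag; for every edge, both endpoints lie together in some bag; and for every vertex, the bags containing it form a connected subtree. Here vertex 0 appears in no bag, so the decomposition is invalid.

No — vertex 0 appears in no bag.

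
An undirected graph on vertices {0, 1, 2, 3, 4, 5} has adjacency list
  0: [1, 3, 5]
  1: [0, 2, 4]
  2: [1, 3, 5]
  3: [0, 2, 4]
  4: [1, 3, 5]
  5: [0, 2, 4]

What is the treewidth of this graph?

A width-3 tree decomposition is:
Bags: B1 = {0, 2, 3, 4}  B2 = {0, 2, 4, 5}  B3 = {0, 1, 2, 4}
Tree: B1–B2, B2–B3
Each bag holds 4 vertices, so the decomposition has width 3, which upper-bounds the treewidth. For the lower bound: the 4 vertex sets {0,3}, {2,5}, {4}, {1} are disjoint, each induces a connected subgraph, and every pair is joined by at least one edge of G. Contracting each set to a single vertex therefore yields K_{4} as a minor, and since treewidth is minor-monotone, tw(G) ≥ tw(K_{4}) = 3. Combining the bounds, tw(G) = 3.

3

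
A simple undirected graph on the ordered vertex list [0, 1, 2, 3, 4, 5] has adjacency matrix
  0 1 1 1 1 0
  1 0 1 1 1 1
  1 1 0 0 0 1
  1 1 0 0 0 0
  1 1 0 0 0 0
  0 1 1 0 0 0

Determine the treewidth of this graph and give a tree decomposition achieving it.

The largest bag has 3 vertices, giving width 2; this decomposition certifies tw(G) ≤ 2. On the other hand G contains the 3-clique {0, 1, 2}. A clique must lie in a single bag of any decomposition, so no decomposition can have width below 2. Hence tw(G) = 2 exactly.

Treewidth 2.
Bags: B1 = {0, 1, 4}  B2 = {0, 1, 3}  B3 = {0, 1, 2}  B4 = {1, 2, 5}
Tree: B1–B2, B2–B3, B3–B4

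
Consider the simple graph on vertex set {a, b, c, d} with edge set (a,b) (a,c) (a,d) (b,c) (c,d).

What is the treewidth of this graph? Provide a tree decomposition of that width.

The largest bag has 3 vertices, giving width 2; this decomposition certifies tw(G) ≤ 2. On the other hand G contains the 3-clique {a, c, d}. A clique must lie in a single bag of any decomposition, so no decomposition can have width below 2. The upper and lower bounds meet at 2, so that is the treewidth.

Treewidth 2.
Bags: B1 = {a, b, c}  B2 = {a, c, d}
Tree: B1–B2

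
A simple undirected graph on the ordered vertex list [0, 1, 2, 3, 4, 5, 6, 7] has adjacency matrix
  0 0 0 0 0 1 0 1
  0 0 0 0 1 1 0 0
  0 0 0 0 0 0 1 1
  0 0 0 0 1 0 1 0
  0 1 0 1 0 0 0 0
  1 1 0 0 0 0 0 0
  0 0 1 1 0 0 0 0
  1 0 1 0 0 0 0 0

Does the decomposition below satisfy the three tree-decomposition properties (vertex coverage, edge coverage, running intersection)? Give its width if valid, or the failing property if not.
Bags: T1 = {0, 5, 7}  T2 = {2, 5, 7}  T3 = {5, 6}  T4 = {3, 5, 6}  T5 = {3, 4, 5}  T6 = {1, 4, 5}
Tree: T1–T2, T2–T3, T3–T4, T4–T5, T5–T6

A tree decomposition must satisfy three properties: every vertex lies in some bag; for every edge, both endpoints lie together in some bag; and for every vertex, the bags containing it form a connected subtree. Here edge (2,6) lies in no bag, so the decomposition is invalid.

No — edge (2,6) lies in no bag.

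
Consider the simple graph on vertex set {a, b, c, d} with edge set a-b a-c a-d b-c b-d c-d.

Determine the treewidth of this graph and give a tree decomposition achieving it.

A single bag containing all 4 vertices is trivially a valid decomposition of width 3. For the lower bound, the 4 vertices {a, b, c, d} are pairwise adjacent, and any tree decomposition puts a clique entirely inside one bag — forcing width ≥ 3. Therefore the treewidth is 3.

Treewidth 3.
Bags: B1 = {a, b, c, d}
Tree: (single bag)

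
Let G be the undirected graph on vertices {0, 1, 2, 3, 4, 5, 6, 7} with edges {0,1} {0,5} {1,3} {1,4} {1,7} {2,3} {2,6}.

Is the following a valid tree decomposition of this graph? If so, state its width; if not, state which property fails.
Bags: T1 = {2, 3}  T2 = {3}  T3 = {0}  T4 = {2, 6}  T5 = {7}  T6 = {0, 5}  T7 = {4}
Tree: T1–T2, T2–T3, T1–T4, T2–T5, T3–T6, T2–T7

No — vertex 1 appears in no bag.

A tree decomposition must satisfy three properties: every vertex lies in some bag; for every edge, both endpoints lie together in some bag; and for every vertex, the bags containing it form a connected subtree. Here vertex 1 appears in no bag, so the decomposition is invalid.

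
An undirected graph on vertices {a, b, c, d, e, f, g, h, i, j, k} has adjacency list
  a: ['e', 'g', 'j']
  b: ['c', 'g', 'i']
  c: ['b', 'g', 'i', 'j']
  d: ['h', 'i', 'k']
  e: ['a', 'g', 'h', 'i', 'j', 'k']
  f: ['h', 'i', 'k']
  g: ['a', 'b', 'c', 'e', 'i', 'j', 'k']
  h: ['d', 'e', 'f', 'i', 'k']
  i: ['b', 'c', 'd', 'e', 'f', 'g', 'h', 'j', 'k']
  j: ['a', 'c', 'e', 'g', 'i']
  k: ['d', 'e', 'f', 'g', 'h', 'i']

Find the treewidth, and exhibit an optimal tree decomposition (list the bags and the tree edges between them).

Each bag holds 4 vertices, so the decomposition has width 3, which upper-bounds the treewidth. Conversely, {a, e, g, j} is a clique of size 4, and the vertices of any clique must share a bag in every tree decomposition; so some bag has ≥ 4 vertices and tw(G) ≥ 3. Therefore the treewidth is 3.

Treewidth 3.
Bags: B1 = {e, g, i, k}  B2 = {e, h, i, k}  B3 = {d, h, i, k}  B4 = {e, g, i, j}  B5 = {a, e, g, j}  B6 = {c, g, i, j}  B7 = {b, c, g, i}  B8 = {f, h, i, k}
Tree: B1–B2, B2–B3, B1–B4, B4–B5, B4–B6, B6–B7, B2–B8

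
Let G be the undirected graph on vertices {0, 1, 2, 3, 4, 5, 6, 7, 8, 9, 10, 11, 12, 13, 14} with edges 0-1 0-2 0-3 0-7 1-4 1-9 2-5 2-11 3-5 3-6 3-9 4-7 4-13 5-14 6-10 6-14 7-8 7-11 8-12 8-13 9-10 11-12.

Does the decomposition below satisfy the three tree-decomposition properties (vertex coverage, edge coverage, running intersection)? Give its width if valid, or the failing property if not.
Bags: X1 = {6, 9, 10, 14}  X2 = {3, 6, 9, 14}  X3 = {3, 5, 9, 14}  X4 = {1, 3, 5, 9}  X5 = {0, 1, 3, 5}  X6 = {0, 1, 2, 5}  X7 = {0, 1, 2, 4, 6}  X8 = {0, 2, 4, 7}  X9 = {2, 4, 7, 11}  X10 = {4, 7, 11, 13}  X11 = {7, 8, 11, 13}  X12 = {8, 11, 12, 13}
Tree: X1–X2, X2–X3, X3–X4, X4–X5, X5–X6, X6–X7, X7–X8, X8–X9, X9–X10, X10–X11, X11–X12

A tree decomposition must satisfy three properties: every vertex lies in some bag; for every edge, both endpoints lie together in some bag; and for every vertex, the bags containing it form a connected subtree. Here bags containing vertex 6 are not connected in the tree, so the decomposition is invalid.

No — bags containing vertex 6 are not connected in the tree.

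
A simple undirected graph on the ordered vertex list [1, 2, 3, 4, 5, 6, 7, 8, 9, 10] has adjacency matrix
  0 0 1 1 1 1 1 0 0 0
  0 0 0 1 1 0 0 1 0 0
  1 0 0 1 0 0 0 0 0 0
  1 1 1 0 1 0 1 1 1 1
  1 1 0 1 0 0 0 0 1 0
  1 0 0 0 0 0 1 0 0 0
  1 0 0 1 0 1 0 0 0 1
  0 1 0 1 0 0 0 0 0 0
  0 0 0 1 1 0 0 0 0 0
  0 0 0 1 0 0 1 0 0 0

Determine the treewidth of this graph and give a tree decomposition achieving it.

Treewidth 2.
One such decomposition:
Bags: B1 = {1, 4, 7}  B2 = {1, 6, 7}  B3 = {1, 3, 4}  B4 = {4, 7, 10}  B5 = {1, 4, 5}  B6 = {4, 5, 9}  B7 = {2, 4, 5}  B8 = {2, 4, 8}
Tree: B1–B2, B1–B3, B1–B4, B1–B5, B5–B6, B5–B7, B7–B8

The largest bag has 3 vertices, giving width 2; this decomposition certifies tw(G) ≤ 2. For the lower bound, the 3 vertices {1, 3, 4} are pairwise adjacent, and any tree decomposition puts a clique entirely inside one bag — forcing width ≥ 2. The upper and lower bounds meet at 2, so that is the treewidth.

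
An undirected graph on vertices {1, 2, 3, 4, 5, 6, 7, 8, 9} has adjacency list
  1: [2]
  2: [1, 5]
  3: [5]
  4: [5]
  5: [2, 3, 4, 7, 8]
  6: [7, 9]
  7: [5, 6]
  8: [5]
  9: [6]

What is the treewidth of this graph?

1

A width-1 tree decomposition is:
Bags: B1 = {3, 5}  B2 = {5, 7}  B3 = {4, 5}  B4 = {6, 7}  B5 = {5, 8}  B6 = {2, 5}  B7 = {1, 2}  B8 = {6, 9}
Tree: B1–B2, B1–B3, B2–B4, B2–B5, B3–B6, B6–B7, B4–B8
Each bag holds 2 vertices, so the decomposition has width 1, which upper-bounds the treewidth. G has an edge, so its treewidth is at least 1. Hence tw(G) = 1 exactly.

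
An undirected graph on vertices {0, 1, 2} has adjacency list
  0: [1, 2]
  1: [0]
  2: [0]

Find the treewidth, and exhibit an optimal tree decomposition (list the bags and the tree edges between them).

Treewidth 1.
Bags: B1 = {0, 2}  B2 = {0, 1}
Tree: B1–B2

The largest bag has 2 vertices, giving width 1; this decomposition certifies tw(G) ≤ 1. Since G has at least one edge (e.g. 0–2), it is not an edgeless graph, so tw(G) ≥ 1. Hence tw(G) = 1 exactly.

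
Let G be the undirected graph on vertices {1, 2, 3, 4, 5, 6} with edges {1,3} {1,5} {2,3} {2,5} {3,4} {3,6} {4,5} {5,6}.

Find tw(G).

A width-2 tree decomposition is:
Bags: B1 = {3, 4, 5}  B2 = {1, 3, 5}  B3 = {3, 5, 6}  B4 = {2, 3, 5}
Tree: B1–B2, B2–B3, B3–B4
Every bag has size at most 3, so the width is 3 − 1 = 2 and tw(G) ≤ 2. Since 4–5–1–3–4 is a cycle in G, G is not acyclic. Forests are exactly the graphs of treewidth ≤ 1, so tw(G) ≥ 2. Combining the bounds, tw(G) = 2.

2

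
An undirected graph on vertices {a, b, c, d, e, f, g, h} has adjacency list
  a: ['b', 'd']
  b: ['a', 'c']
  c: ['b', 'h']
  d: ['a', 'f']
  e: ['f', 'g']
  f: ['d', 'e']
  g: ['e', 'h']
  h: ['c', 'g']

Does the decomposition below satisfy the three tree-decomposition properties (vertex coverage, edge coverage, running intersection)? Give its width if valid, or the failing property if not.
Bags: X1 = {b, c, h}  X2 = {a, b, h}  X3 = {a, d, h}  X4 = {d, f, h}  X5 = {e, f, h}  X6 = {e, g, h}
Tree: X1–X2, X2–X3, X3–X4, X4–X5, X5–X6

Vertex coverage: the bags together contain {a, b, c, d, e, f, g, h}, the full vertex set. Edge coverage: each edge of G has both endpoints in at least one bag. Running intersection: for every vertex, the bags containing it form a connected subtree. All three properties hold, so this is a valid tree decomposition of width max|bag| − 1 = 2, and hence tw(G) ≤ 2.

Yes; width 2.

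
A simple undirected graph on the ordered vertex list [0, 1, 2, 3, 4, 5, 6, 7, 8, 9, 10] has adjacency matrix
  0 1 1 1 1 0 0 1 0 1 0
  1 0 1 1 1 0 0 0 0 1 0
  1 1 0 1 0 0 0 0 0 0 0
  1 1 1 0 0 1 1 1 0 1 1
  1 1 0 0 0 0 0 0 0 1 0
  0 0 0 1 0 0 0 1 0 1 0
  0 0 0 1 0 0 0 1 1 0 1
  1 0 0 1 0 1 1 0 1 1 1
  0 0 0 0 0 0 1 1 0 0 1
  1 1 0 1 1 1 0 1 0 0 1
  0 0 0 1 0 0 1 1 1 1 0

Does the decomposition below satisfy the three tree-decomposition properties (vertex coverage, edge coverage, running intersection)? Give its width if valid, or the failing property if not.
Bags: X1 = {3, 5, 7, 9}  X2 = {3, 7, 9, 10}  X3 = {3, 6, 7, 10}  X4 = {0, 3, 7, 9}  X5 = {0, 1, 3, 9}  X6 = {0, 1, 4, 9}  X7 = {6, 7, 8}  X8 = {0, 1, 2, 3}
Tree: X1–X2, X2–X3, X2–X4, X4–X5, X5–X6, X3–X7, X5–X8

A tree decomposition must satisfy three properties: every vertex lies in some bag; for every edge, both endpoints lie together in some bag; and for every vertex, the bags containing it form a connected subtree. Here edge (10,8) lies in no bag, so the decomposition is invalid.

No — edge (10,8) lies in no bag.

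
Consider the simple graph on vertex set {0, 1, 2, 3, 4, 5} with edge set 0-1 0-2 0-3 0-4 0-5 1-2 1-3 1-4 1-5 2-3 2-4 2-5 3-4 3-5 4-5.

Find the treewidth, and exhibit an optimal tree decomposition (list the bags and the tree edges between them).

Treewidth 5.
One such decomposition:
Bags: B1 = {0, 1, 2, 3, 4, 5}
Tree: (single bag)

A single bag containing all 6 vertices is trivially a valid decomposition of width 5. Conversely, {0, 1, 2, 3, 4, 5} is a clique of size 6, and the vertices of any clique must share a bag in every tree decomposition; so some bag has ≥ 6 vertices and tw(G) ≥ 5. Combining the bounds, tw(G) = 5.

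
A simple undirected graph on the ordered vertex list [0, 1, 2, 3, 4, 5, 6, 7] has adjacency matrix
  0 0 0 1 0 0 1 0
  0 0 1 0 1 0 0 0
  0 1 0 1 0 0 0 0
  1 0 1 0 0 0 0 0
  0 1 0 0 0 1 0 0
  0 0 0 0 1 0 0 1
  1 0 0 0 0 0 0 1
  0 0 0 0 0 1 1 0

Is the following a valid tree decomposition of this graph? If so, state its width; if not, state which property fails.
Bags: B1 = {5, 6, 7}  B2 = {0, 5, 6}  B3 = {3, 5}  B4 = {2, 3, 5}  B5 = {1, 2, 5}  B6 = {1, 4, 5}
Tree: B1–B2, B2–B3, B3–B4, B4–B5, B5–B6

No — edge (0,3) lies in no bag.

A tree decomposition must satisfy three properties: every vertex lies in some bag; for every edge, both endpoints lie together in some bag; and for every vertex, the bags containing it form a connected subtree. Here edge (0,3) lies in no bag, so the decomposition is invalid.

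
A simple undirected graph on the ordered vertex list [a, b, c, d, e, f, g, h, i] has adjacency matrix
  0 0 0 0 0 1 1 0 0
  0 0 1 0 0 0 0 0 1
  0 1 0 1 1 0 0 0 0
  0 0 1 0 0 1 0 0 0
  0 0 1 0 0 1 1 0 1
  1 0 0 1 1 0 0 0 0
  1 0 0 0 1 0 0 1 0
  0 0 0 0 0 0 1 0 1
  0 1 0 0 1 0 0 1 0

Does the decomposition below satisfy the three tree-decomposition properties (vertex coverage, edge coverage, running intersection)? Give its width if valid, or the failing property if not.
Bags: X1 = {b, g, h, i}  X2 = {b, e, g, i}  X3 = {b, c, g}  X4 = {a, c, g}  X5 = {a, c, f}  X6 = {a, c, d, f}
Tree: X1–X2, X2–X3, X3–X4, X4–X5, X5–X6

No — edge (e,c) lies in no bag.

A tree decomposition must satisfy three properties: every vertex lies in some bag; for every edge, both endpoints lie together in some bag; and for every vertex, the bags containing it form a connected subtree. Here edge (e,c) lies in no bag, so the decomposition is invalid.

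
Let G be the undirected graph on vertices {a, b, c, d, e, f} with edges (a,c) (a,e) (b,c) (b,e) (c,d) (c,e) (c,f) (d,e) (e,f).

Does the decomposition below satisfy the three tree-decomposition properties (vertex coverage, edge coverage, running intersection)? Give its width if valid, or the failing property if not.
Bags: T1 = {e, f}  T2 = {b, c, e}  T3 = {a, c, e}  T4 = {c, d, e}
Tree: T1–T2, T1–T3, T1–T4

No — edge (c,f) lies in no bag.

A tree decomposition must satisfy three properties: every vertex lies in some bag; for every edge, both endpoints lie together in some bag; and for every vertex, the bags containing it form a connected subtree. Here edge (c,f) lies in no bag, so the decomposition is invalid.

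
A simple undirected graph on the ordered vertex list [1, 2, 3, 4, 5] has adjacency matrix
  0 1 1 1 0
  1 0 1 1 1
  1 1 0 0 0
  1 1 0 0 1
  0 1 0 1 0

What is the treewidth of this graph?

A width-2 tree decomposition is:
Bags: B1 = {1, 2, 4}  B2 = {1, 2, 3}  B3 = {2, 4, 5}
Tree: B1–B2, B1–B3
Every bag has size at most 3, so the width is 3 − 1 = 2 and tw(G) ≤ 2. Conversely, {1, 2, 3} is a clique of size 3, and the vertices of any clique must share a bag in every tree decomposition; so some bag has ≥ 3 vertices and tw(G) ≥ 2. The upper and lower bounds meet at 2, so that is the treewidth.

2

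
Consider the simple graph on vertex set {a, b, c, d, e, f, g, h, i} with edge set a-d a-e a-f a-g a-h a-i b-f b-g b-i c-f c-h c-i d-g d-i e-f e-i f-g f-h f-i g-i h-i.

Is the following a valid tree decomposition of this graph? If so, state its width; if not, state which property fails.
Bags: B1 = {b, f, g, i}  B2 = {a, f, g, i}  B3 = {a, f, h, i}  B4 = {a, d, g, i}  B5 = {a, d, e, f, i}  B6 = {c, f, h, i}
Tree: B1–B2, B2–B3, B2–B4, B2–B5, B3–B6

A tree decomposition must satisfy three properties: every vertex lies in some bag; for every edge, both endpoints lie together in some bag; and for every vertex, the bags containing it form a connected subtree. Here bags containing vertex d are not connected in the tree, so the decomposition is invalid.

No — bags containing vertex d are not connected in the tree.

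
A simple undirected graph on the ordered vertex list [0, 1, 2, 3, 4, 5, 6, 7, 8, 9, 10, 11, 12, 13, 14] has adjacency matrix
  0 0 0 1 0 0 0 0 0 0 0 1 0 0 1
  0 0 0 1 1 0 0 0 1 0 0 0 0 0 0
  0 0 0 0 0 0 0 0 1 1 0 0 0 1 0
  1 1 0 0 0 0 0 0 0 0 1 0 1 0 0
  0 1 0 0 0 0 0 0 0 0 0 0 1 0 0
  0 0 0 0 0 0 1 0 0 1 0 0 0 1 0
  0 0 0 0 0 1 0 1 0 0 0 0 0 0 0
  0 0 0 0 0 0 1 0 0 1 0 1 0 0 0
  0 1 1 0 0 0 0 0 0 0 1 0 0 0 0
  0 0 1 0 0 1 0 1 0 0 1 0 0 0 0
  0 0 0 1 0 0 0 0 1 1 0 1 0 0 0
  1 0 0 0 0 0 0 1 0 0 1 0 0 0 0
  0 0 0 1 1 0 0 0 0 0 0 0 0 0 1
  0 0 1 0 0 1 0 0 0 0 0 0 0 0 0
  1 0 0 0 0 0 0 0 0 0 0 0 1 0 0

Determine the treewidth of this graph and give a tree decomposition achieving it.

Each bag holds 4 vertices, so the decomposition has width 3, which upper-bounds the treewidth. For the lower bound: the 4 vertex sets {4,12,14}, {1}, {3}, {0,8,10,11} are disjoint, each induces a connected subgraph, and every pair is joined by at least one edge of G. Contracting each set to a single vertex therefore yields K_{4} as a minor, and since treewidth is minor-monotone, tw(G) ≥ tw(K_{4}) = 3. Hence tw(G) = 3 exactly.

Treewidth 3.
One optimal decomposition is:
Bags: B1 = {1, 4, 12, 14}  B2 = {1, 3, 12, 14}  B3 = {0, 1, 3, 14}  B4 = {0, 1, 3, 8}  B5 = {0, 3, 8, 10}  B6 = {0, 8, 10, 11}  B7 = {2, 8, 10, 11}  B8 = {2, 9, 10, 11}  B9 = {2, 7, 9, 11}  B10 = {2, 7, 9, 13}  B11 = {5, 7, 9, 13}  B12 = {5, 6, 7, 13}
Tree: B1–B2, B2–B3, B3–B4, B4–B5, B5–B6, B6–B7, B7–B8, B8–B9, B9–B10, B10–B11, B11–B12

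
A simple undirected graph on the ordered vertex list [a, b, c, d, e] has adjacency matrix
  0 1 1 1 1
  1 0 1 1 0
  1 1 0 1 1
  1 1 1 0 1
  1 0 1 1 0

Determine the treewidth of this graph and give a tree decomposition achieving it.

The largest bag has 4 vertices, giving width 3; this decomposition certifies tw(G) ≤ 3. On the other hand G contains the 4-clique {a, c, d, e}. A clique must lie in a single bag of any decomposition, so no decomposition can have width below 3. Hence tw(G) = 3 exactly.

Treewidth 3.
Bags: B1 = {a, c, d, e}  B2 = {a, b, c, d}
Tree: B1–B2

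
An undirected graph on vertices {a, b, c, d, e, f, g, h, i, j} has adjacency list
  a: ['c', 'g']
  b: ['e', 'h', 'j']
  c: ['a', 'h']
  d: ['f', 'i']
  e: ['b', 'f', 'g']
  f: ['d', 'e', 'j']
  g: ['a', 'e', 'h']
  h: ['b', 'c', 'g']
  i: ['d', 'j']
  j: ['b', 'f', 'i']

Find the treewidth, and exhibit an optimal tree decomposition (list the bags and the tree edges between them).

Treewidth 2.
One such decomposition:
Bags: B1 = {d, i, j}  B2 = {d, f, j}  B3 = {b, f, j}  B4 = {b, e, f}  B5 = {b, e, h}  B6 = {e, g, h}  B7 = {c, g, h}  B8 = {a, c, g}
Tree: B1–B2, B2–B3, B3–B4, B4–B5, B5–B6, B6–B7, B7–B8

Each bag holds 3 vertices, so the decomposition has width 2, which upper-bounds the treewidth. The edges i–d–f–j–i form a cycle, so G is not a tree and its treewidth is at least 2. The upper and lower bounds meet at 2, so that is the treewidth.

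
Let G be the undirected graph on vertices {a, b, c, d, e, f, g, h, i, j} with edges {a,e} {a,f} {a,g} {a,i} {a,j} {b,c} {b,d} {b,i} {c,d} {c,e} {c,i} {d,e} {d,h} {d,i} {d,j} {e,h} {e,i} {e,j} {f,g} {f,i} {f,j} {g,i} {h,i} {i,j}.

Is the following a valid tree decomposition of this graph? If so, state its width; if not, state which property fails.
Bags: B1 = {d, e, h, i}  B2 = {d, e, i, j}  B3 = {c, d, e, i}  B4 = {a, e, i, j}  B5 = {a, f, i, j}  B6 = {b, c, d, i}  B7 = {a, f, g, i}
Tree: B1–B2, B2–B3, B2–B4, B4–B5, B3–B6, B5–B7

Vertex coverage: the bags together contain {a, b, c, d, e, f, g, h, i, j}, the full vertex set. Edge coverage: each edge of G has both endpoints in at least one bag. Running intersection: for every vertex, the bags containing it form a connected subtree. All three properties hold, so this is a valid tree decomposition of width max|bag| − 1 = 3, and hence tw(G) ≤ 3.

Yes; width 3.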